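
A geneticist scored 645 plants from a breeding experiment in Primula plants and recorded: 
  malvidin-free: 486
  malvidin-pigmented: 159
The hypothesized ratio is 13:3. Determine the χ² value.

Expected counts for N = 645 under a 13:3 ratio (total parts = 16):
  malvidin-free: 645 × 13/16 = 524.0625
  malvidin-pigmented: 645 × 3/16 = 120.9375
χ² = Σ (O − E)² / E
  malvidin-free: (486 − 524.0625)² / 524.0625 = 2.7645
  malvidin-pigmented: (159 − 120.9375)² / 120.9375 = 11.9794
χ² = 2.7645 + 11.9794 = 14.7439 ≈ 14.744

14.744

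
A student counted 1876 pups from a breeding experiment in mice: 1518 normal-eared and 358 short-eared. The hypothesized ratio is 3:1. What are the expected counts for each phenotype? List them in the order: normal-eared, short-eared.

Total ratio parts = 4. Expected numbers out of 1876:
  normal-eared: 1876 × 3/4 = 1407
  short-eared: 1876 × 1/4 = 469

1407, 469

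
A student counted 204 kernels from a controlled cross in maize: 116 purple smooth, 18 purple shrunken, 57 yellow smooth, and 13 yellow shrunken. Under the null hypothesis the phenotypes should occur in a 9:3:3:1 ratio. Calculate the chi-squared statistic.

19.930

The 9:3:3:1 ratio has 16 parts, so with N = 204 the expected counts are:
  purple smooth: 204 × 9/16 = 114.75
  purple shrunken: 204 × 3/16 = 38.25
  yellow smooth: 204 × 3/16 = 38.25
  yellow shrunken: 204 × 1/16 = 12.75
χ² = Σ (O − E)² / E
  purple smooth: (116 − 114.75)² / 114.75 = 0.0136
  purple shrunken: (18 − 38.25)² / 38.25 = 10.7206
  yellow smooth: (57 − 38.25)² / 38.25 = 9.1912
  yellow shrunken: (13 − 12.75)² / 12.75 = 0.0049
χ² = 0.0136 + 10.7206 + 9.1912 + 0.0049 = 19.9303 ≈ 19.930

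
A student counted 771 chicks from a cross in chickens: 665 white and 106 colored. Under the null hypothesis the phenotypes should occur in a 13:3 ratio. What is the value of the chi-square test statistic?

Total ratio parts = 16. Expected numbers out of 771:
  white: 771 × 13/16 = 626.4375
  colored: 771 × 3/16 = 144.5625
χ² = Σ (O − E)² / E
  white: (665 − 626.4375)² / 626.4375 = 2.3738
  colored: (106 − 144.5625)² / 144.5625 = 10.2867
χ² = 2.3738 + 10.2867 = 12.6605 ≈ 12.661

12.661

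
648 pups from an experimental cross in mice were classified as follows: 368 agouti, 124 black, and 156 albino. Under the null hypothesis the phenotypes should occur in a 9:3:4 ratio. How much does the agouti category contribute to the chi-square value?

0.034

The 9:3:4 ratio has 16 parts, so with N = 648 the expected counts are:
  agouti: 648 × 9/16 = 364.5
  black: 648 × 3/16 = 121.5
  albino: 648 × 4/16 = 162
Contribution of agouti: (368 − 364.5)² / 364.5 = 0.0336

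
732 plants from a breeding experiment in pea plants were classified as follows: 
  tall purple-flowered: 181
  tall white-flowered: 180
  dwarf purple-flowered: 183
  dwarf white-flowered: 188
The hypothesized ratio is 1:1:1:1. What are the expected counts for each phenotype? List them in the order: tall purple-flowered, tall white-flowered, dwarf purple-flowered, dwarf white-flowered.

183, 183, 183, 183

Total ratio parts = 4. Expected numbers out of 732:
  tall purple-flowered: 732 × 1/4 = 183
  tall white-flowered: 732 × 1/4 = 183
  dwarf purple-flowered: 732 × 1/4 = 183
  dwarf white-flowered: 732 × 1/4 = 183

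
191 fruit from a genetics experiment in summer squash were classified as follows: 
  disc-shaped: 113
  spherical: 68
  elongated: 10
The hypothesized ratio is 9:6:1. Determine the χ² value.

0.786

Total ratio parts = 16. Expected numbers out of 191:
  disc-shaped: 191 × 9/16 = 107.4375
  spherical: 191 × 6/16 = 71.625
  elongated: 191 × 1/16 = 11.9375
χ² = Σ (O − E)² / E
  disc-shaped: (113 − 107.4375)² / 107.4375 = 0.2880
  spherical: (68 − 71.625)² / 71.625 = 0.1835
  elongated: (10 − 11.9375)² / 11.9375 = 0.3145
χ² = 0.2880 + 0.1835 + 0.3145 = 0.786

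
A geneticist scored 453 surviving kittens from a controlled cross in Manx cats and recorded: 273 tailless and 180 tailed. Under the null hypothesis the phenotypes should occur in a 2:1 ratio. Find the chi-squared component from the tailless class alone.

Total ratio parts = 3. Expected numbers out of 453:
  tailless: 453 × 2/3 = 302
  tailed: 453 × 1/3 = 151
Contribution of tailless: (273 − 302)² / 302 = 2.7848

2.785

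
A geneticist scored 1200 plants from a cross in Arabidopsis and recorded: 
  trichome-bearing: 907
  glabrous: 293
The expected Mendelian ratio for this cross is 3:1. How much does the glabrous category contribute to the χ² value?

Total ratio parts = 4. Expected numbers out of 1200:
  trichome-bearing: 1200 × 3/4 = 900
  glabrous: 1200 × 1/4 = 300
Contribution of glabrous: (293 − 300)² / 300 = 0.1633

0.163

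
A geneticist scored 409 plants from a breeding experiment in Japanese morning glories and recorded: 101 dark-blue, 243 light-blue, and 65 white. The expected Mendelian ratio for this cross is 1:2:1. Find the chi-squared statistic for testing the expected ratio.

20.834

The 1:2:1 ratio has 4 parts, so with N = 409 the expected counts are:
  dark-blue: 409 × 1/4 = 102.25
  light-blue: 409 × 2/4 = 204.5
  white: 409 × 1/4 = 102.25
χ² = Σ (O − E)² / E
  dark-blue: (101 − 102.25)² / 102.25 = 0.0153
  light-blue: (243 − 204.5)² / 204.5 = 7.2482
  white: (65 − 102.25)² / 102.25 = 13.5703
χ² = 0.0153 + 7.2482 + 13.5703 = 20.8338 ≈ 20.834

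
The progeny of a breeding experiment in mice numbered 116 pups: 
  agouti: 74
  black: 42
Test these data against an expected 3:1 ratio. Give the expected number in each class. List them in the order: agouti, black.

87, 29

Expected counts for N = 116 under a 3:1 ratio (total parts = 4):
  agouti: 116 × 3/4 = 87
  black: 116 × 1/4 = 29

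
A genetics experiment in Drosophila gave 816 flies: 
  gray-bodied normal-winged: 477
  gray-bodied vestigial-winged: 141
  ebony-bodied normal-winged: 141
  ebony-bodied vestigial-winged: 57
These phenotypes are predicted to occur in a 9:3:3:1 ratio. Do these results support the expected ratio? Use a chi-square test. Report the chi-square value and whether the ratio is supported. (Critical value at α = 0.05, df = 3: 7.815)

The 9:3:3:1 ratio has 16 parts, so with N = 816 the expected counts are:
  gray-bodied normal-winged: 816 × 9/16 = 459
  gray-bodied vestigial-winged: 816 × 3/16 = 153
  ebony-bodied normal-winged: 816 × 3/16 = 153
  ebony-bodied vestigial-winged: 816 × 1/16 = 51
χ² = Σ (O − E)² / E
  gray-bodied normal-winged: (477 − 459)² / 459 = 0.7059
  gray-bodied vestigial-winged: (141 − 153)² / 153 = 0.9412
  ebony-bodied normal-winged: (141 − 153)² / 153 = 0.9412
  ebony-bodied vestigial-winged: (57 − 51)² / 51 = 0.7059
χ² = 0.7059 + 0.9412 + 0.9412 + 0.7059 = 3.2942 ≈ 3.294
Degrees of freedom = 4 − 1 = 3; critical value at α = 0.05 is 7.815.
Since 3.294 < 7.815, we fail to reject the null hypothesis — the data are consistent with the 9:3:3:1 ratio.

3.294; consistent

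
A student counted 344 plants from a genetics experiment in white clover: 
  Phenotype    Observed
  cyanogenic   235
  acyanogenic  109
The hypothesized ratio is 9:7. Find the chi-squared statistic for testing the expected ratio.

20.344

Under the 9:7 hypothesis (Σ ratio = 16, N = 344):
  cyanogenic: 344 × 9/16 = 193.5
  acyanogenic: 344 × 7/16 = 150.5
χ² = Σ (O − E)² / E
  cyanogenic: (235 − 193.5)² / 193.5 = 8.9005
  acyanogenic: (109 − 150.5)² / 150.5 = 11.4435
χ² = 8.9005 + 11.4435 = 20.344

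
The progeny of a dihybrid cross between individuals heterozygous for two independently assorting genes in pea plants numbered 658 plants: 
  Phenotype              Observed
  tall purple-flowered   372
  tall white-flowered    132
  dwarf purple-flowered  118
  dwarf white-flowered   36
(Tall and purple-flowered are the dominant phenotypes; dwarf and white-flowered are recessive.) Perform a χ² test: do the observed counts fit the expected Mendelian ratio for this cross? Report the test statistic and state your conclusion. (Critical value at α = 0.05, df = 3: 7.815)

1.485; consistent

A dihybrid F₂ with independent assortment and complete dominance at both loci gives a 9:3:3:1 phenotypic ratio.
Under the 9:3:3:1 hypothesis (Σ ratio = 16, N = 658):
  tall purple-flowered: 658 × 9/16 = 370.125
  tall white-flowered: 658 × 3/16 = 123.375
  dwarf purple-flowered: 658 × 3/16 = 123.375
  dwarf white-flowered: 658 × 1/16 = 41.125
χ² = Σ (O − E)² / E
  tall purple-flowered: (372 − 370.125)² / 370.125 = 0.0095
  tall white-flowered: (132 − 123.375)² / 123.375 = 0.6030
  dwarf purple-flowered: (118 − 123.375)² / 123.375 = 0.2342
  dwarf white-flowered: (36 − 41.125)² / 41.125 = 0.6387
χ² = 0.0095 + 0.6030 + 0.2342 + 0.6387 = 1.4854 ≈ 1.485
Degrees of freedom = 4 − 1 = 3; critical value at α = 0.05 is 7.815.
Since 1.485 < 7.815, we fail to reject the null hypothesis — the data are consistent with the 9:3:3:1 ratio.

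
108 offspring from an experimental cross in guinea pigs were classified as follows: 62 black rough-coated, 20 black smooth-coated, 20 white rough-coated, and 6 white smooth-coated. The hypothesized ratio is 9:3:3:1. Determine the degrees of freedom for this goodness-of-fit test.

A goodness-of-fit test with 4 phenotype classes has df = 4 − 1 = 3.

3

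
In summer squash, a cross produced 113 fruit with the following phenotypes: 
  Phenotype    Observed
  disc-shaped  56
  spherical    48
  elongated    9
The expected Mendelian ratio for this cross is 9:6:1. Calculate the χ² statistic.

2.178

Total ratio parts = 16. Expected numbers out of 113:
  disc-shaped: 113 × 9/16 = 63.5625
  spherical: 113 × 6/16 = 42.375
  elongated: 113 × 1/16 = 7.0625
χ² = Σ (O − E)² / E
  disc-shaped: (56 − 63.5625)² / 63.5625 = 0.8998
  spherical: (48 − 42.375)² / 42.375 = 0.7467
  elongated: (9 − 7.0625)² / 7.0625 = 0.5315
χ² = 0.8998 + 0.7467 + 0.5315 = 2.178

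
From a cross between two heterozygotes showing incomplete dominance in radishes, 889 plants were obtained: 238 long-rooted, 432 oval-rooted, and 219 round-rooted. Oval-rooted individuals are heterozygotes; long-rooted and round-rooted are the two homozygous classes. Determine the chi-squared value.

1.515

With incomplete dominance, a heterozygote × heterozygote cross gives a 1:2:1 phenotypic ratio.
The 1:2:1 ratio has 4 parts, so with N = 889 the expected counts are:
  long-rooted: 889 × 1/4 = 222.25
  oval-rooted: 889 × 2/4 = 444.5
  round-rooted: 889 × 1/4 = 222.25
χ² = Σ (O − E)² / E
  long-rooted: (238 − 222.25)² / 222.25 = 1.1161
  oval-rooted: (432 − 444.5)² / 444.5 = 0.3515
  round-rooted: (219 − 222.25)² / 222.25 = 0.0475
χ² = 1.1161 + 0.3515 + 0.0475 = 1.5151 ≈ 1.515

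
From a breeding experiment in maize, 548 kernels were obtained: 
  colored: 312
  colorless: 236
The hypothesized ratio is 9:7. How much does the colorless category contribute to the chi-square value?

Expected counts for N = 548 under a 9:7 ratio (total parts = 16):
  colored: 548 × 9/16 = 308.25
  colorless: 548 × 7/16 = 239.75
Contribution of colorless: (236 − 239.75)² / 239.75 = 0.0587

0.059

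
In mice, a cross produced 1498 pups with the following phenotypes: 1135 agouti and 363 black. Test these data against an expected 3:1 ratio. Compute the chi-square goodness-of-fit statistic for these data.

0.471

Total ratio parts = 4. Expected numbers out of 1498:
  agouti: 1498 × 3/4 = 1123.5
  black: 1498 × 1/4 = 374.5
χ² = Σ (O − E)² / E
  agouti: (1135 − 1123.5)² / 1123.5 = 0.1177
  black: (363 − 374.5)² / 374.5 = 0.3531
χ² = 0.1177 + 0.3531 = 0.4708 ≈ 0.471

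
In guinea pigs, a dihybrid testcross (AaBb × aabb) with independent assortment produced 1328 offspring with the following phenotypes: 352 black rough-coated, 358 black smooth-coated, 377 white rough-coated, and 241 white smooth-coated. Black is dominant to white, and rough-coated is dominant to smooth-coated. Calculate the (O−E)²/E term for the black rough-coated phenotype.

1.205

A dihybrid testcross with independent assortment gives a 1:1:1:1 ratio.
The 1:1:1:1 ratio has 4 parts, so with N = 1328 the expected counts are:
  black rough-coated: 1328 × 1/4 = 332
  black smooth-coated: 1328 × 1/4 = 332
  white rough-coated: 1328 × 1/4 = 332
  white smooth-coated: 1328 × 1/4 = 332
Contribution of black rough-coated: (352 − 332)² / 332 = 1.2048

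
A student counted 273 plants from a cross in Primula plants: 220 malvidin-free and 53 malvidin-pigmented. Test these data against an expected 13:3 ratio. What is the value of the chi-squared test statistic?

Expected counts for N = 273 under a 13:3 ratio (total parts = 16):
  malvidin-free: 273 × 13/16 = 221.8125
  malvidin-pigmented: 273 × 3/16 = 51.1875
χ² = Σ (O − E)² / E
  malvidin-free: (220 − 221.8125)² / 221.8125 = 0.0148
  malvidin-pigmented: (53 − 51.1875)² / 51.1875 = 0.0642
χ² = 0.0148 + 0.0642 = 0.079

0.079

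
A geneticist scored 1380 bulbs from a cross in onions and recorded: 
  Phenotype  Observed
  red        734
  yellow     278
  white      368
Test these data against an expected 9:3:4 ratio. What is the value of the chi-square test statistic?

Total ratio parts = 16. Expected numbers out of 1380:
  red: 1380 × 9/16 = 776.25
  yellow: 1380 × 3/16 = 258.75
  white: 1380 × 4/16 = 345
χ² = Σ (O − E)² / E
  red: (734 − 776.25)² / 776.25 = 2.2996
  yellow: (278 − 258.75)² / 258.75 = 1.4321
  white: (368 − 345)² / 345 = 1.5333
χ² = 2.2996 + 1.4321 + 1.5333 = 5.265

5.265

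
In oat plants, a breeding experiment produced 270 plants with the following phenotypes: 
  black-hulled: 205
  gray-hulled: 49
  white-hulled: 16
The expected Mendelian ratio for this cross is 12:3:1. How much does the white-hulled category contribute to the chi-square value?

Expected counts for N = 270 under a 12:3:1 ratio (total parts = 16):
  black-hulled: 270 × 12/16 = 202.5
  gray-hulled: 270 × 3/16 = 50.625
  white-hulled: 270 × 1/16 = 16.875
Contribution of white-hulled: (16 − 16.875)² / 16.875 = 0.0454

0.045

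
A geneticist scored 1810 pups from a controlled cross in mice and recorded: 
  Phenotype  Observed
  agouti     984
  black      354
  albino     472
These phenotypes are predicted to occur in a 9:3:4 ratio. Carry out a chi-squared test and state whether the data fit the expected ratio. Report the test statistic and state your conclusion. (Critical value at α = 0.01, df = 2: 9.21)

2.614; consistent

Under the 9:3:4 hypothesis (Σ ratio = 16, N = 1810):
  agouti: 1810 × 9/16 = 1018.125
  black: 1810 × 3/16 = 339.375
  albino: 1810 × 4/16 = 452.5
χ² = Σ (O − E)² / E
  agouti: (984 − 1018.125)² / 1018.125 = 1.1438
  black: (354 − 339.375)² / 339.375 = 0.6302
  albino: (472 − 452.5)² / 452.5 = 0.8403
χ² = 1.1438 + 0.6302 + 0.8403 = 2.6143 ≈ 2.614
Degrees of freedom = 3 − 1 = 2; critical value at α = 0.01 is 9.21.
Since 2.614 < 9.21, we fail to reject the null hypothesis — the data are consistent with the 9:3:4 ratio.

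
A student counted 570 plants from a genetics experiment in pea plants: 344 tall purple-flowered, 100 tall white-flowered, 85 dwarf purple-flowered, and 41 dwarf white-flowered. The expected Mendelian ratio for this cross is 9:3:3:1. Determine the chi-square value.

Under the 9:3:3:1 hypothesis (Σ ratio = 16, N = 570):
  tall purple-flowered: 570 × 9/16 = 320.625
  tall white-flowered: 570 × 3/16 = 106.875
  dwarf purple-flowered: 570 × 3/16 = 106.875
  dwarf white-flowered: 570 × 1/16 = 35.625
χ² = Σ (O − E)² / E
  tall purple-flowered: (344 − 320.625)² / 320.625 = 1.7041
  tall white-flowered: (100 − 106.875)² / 106.875 = 0.4423
  dwarf purple-flowered: (85 − 106.875)² / 106.875 = 4.4773
  dwarf white-flowered: (41 − 35.625)² / 35.625 = 0.8110
χ² = 1.7041 + 0.4423 + 4.4773 + 0.8110 = 7.4347 ≈ 7.435

7.435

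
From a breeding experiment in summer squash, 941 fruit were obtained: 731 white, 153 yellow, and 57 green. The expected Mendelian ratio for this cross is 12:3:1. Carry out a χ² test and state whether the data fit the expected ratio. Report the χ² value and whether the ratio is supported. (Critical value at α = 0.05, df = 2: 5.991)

4.073; consistent

Total ratio parts = 16. Expected numbers out of 941:
  white: 941 × 12/16 = 705.75
  yellow: 941 × 3/16 = 176.4375
  green: 941 × 1/16 = 58.8125
χ² = Σ (O − E)² / E
  white: (731 − 705.75)² / 705.75 = 0.9034
  yellow: (153 − 176.4375)² / 176.4375 = 3.1134
  green: (57 − 58.8125)² / 58.8125 = 0.0559
χ² = 0.9034 + 3.1134 + 0.0559 = 4.0727 ≈ 4.073
Degrees of freedom = 3 − 1 = 2; critical value at α = 0.05 is 5.991.
Since 4.073 < 5.991, we fail to reject the null hypothesis — the data are consistent with the 12:3:1 ratio.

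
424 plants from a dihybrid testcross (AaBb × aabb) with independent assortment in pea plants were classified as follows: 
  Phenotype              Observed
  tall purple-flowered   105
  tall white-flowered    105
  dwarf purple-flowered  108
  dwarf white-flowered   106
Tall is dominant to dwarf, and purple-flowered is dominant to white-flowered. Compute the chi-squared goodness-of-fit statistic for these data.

0.057

A dihybrid testcross with independent assortment gives a 1:1:1:1 ratio.
Total ratio parts = 4. Expected numbers out of 424:
  tall purple-flowered: 424 × 1/4 = 106
  tall white-flowered: 424 × 1/4 = 106
  dwarf purple-flowered: 424 × 1/4 = 106
  dwarf white-flowered: 424 × 1/4 = 106
χ² = Σ (O − E)² / E
  tall purple-flowered: (105 − 106)² / 106 = 0.0094
  tall white-flowered: (105 − 106)² / 106 = 0.0094
  dwarf purple-flowered: (108 − 106)² / 106 = 0.0377
  dwarf white-flowered: (106 − 106)² / 106 = 0.0000
χ² = 0.0094 + 0.0094 + 0.0377 + 0.0000 = 0.0565 ≈ 0.057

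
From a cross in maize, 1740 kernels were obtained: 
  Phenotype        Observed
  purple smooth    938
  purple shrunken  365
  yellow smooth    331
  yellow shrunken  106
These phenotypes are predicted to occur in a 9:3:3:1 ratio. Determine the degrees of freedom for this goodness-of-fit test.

A goodness-of-fit test with 4 phenotype classes has df = 4 − 1 = 3.

3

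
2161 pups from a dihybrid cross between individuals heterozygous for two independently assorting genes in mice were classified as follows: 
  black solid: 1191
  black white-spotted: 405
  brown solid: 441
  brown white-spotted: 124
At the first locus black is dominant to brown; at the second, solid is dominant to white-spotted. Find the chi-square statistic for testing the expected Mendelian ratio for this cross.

A dihybrid F₂ with independent assortment and complete dominance at both loci gives a 9:3:3:1 phenotypic ratio.
The 9:3:3:1 ratio has 16 parts, so with N = 2161 the expected counts are:
  black solid: 2161 × 9/16 = 1215.5625
  black white-spotted: 2161 × 3/16 = 405.1875
  brown solid: 2161 × 3/16 = 405.1875
  brown white-spotted: 2161 × 1/16 = 135.0625
χ² = Σ (O − E)² / E
  black solid: (1191 − 1215.5625)² / 1215.5625 = 0.4963
  black white-spotted: (405 − 405.1875)² / 405.1875 = 0.0001
  brown solid: (441 − 405.1875)² / 405.1875 = 3.1653
  brown white-spotted: (124 − 135.0625)² / 135.0625 = 0.9061
χ² = 0.4963 + 0.0001 + 3.1653 + 0.9061 = 4.5678 ≈ 4.568

4.568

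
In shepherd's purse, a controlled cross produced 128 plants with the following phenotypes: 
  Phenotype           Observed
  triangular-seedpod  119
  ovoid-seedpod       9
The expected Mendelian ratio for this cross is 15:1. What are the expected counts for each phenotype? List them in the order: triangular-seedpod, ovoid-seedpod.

Under the 15:1 hypothesis (Σ ratio = 16, N = 128):
  triangular-seedpod: 128 × 15/16 = 120
  ovoid-seedpod: 128 × 1/16 = 8

120, 8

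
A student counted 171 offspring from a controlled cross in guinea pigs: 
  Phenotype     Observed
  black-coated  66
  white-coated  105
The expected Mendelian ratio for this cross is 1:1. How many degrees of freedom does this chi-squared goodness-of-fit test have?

1

A goodness-of-fit test with 2 phenotype classes has df = 2 − 1 = 1.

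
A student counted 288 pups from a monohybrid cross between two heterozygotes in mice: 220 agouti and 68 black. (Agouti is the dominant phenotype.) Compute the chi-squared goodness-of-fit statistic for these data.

For a monohybrid cross between heterozygotes with complete dominance, the expected phenotypic ratio is 3:1.
Total ratio parts = 4. Expected numbers out of 288:
  agouti: 288 × 3/4 = 216
  black: 288 × 1/4 = 72
χ² = Σ (O − E)² / E
  agouti: (220 − 216)² / 216 = 0.0741
  black: (68 − 72)² / 72 = 0.2222
χ² = 0.0741 + 0.2222 = 0.2963 ≈ 0.296

0.296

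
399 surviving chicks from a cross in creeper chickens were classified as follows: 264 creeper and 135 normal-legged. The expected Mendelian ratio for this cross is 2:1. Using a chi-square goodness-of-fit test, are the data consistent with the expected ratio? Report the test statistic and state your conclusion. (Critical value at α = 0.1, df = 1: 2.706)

The 2:1 ratio has 3 parts, so with N = 399 the expected counts are:
  creeper: 399 × 2/3 = 266
  normal-legged: 399 × 1/3 = 133
χ² = Σ (O − E)² / E
  creeper: (264 − 266)² / 266 = 0.0150
  normal-legged: (135 − 133)² / 133 = 0.0301
χ² = 0.0150 + 0.0301 = 0.0451 ≈ 0.045
Degrees of freedom = 2 − 1 = 1; critical value at α = 0.1 is 2.706.
Since 0.045 < 2.706, we fail to reject the null hypothesis — the data are consistent with the 2:1 ratio.

0.045; consistent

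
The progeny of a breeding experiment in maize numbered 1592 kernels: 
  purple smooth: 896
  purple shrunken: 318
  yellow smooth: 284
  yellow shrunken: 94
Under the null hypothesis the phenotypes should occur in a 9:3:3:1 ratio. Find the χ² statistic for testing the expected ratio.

Expected counts for N = 1592 under a 9:3:3:1 ratio (total parts = 16):
  purple smooth: 1592 × 9/16 = 895.5
  purple shrunken: 1592 × 3/16 = 298.5
  yellow smooth: 1592 × 3/16 = 298.5
  yellow shrunken: 1592 × 1/16 = 99.5
χ² = Σ (O − E)² / E
  purple smooth: (896 − 895.5)² / 895.5 = 0.0003
  purple shrunken: (318 − 298.5)² / 298.5 = 1.2739
  yellow smooth: (284 − 298.5)² / 298.5 = 0.7044
  yellow shrunken: (94 − 99.5)² / 99.5 = 0.3040
χ² = 0.0003 + 1.2739 + 0.7044 + 0.3040 = 2.2826 ≈ 2.283

2.283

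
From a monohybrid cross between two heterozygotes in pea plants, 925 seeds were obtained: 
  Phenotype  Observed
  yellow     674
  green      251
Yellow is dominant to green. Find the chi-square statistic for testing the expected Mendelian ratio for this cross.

2.249

For a monohybrid cross between heterozygotes with complete dominance, the expected phenotypic ratio is 3:1.
The 3:1 ratio has 4 parts, so with N = 925 the expected counts are:
  yellow: 925 × 3/4 = 693.75
  green: 925 × 1/4 = 231.25
χ² = Σ (O − E)² / E
  yellow: (674 − 693.75)² / 693.75 = 0.5623
  green: (251 − 231.25)² / 231.25 = 1.6868
χ² = 0.5623 + 1.6868 = 2.2491 ≈ 2.249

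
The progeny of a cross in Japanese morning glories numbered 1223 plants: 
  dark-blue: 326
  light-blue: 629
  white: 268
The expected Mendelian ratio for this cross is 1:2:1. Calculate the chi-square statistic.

Under the 1:2:1 hypothesis (Σ ratio = 4, N = 1223):
  dark-blue: 1223 × 1/4 = 305.75
  light-blue: 1223 × 2/4 = 611.5
  white: 1223 × 1/4 = 305.75
χ² = Σ (O − E)² / E
  dark-blue: (326 − 305.75)² / 305.75 = 1.3412
  light-blue: (629 − 611.5)² / 611.5 = 0.5008
  white: (268 − 305.75)² / 305.75 = 4.6609
χ² = 1.3412 + 0.5008 + 4.6609 = 6.5029 ≈ 6.503

6.503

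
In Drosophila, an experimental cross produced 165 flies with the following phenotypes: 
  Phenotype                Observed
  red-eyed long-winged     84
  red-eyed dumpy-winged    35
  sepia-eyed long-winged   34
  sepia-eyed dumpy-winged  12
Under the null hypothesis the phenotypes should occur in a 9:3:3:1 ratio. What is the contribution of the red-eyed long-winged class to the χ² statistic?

The 9:3:3:1 ratio has 16 parts, so with N = 165 the expected counts are:
  red-eyed long-winged: 165 × 9/16 = 92.8125
  red-eyed dumpy-winged: 165 × 3/16 = 30.9375
  sepia-eyed long-winged: 165 × 3/16 = 30.9375
  sepia-eyed dumpy-winged: 165 × 1/16 = 10.3125
Contribution of red-eyed long-winged: (84 − 92.8125)² / 92.8125 = 0.8367

0.837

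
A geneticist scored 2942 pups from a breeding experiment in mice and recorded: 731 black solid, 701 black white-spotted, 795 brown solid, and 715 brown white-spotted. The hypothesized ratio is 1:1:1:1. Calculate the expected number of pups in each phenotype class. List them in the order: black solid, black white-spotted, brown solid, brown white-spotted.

Total ratio parts = 4. Expected numbers out of 2942:
  black solid: 2942 × 1/4 = 735.5
  black white-spotted: 2942 × 1/4 = 735.5
  brown solid: 2942 × 1/4 = 735.5
  brown white-spotted: 2942 × 1/4 = 735.5

735.5, 735.5, 735.5, 735.5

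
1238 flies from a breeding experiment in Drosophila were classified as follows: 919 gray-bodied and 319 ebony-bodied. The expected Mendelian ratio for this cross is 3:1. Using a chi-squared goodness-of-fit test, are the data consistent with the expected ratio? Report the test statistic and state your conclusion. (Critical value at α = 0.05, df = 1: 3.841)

0.389; consistent

The 3:1 ratio has 4 parts, so with N = 1238 the expected counts are:
  gray-bodied: 1238 × 3/4 = 928.5
  ebony-bodied: 1238 × 1/4 = 309.5
χ² = Σ (O − E)² / E
  gray-bodied: (919 − 928.5)² / 928.5 = 0.0972
  ebony-bodied: (319 − 309.5)² / 309.5 = 0.2916
χ² = 0.0972 + 0.2916 = 0.3888 ≈ 0.389
Degrees of freedom = 2 − 1 = 1; critical value at α = 0.05 is 3.841.
Since 0.389 < 3.841, we fail to reject the null hypothesis — the data are consistent with the 3:1 ratio.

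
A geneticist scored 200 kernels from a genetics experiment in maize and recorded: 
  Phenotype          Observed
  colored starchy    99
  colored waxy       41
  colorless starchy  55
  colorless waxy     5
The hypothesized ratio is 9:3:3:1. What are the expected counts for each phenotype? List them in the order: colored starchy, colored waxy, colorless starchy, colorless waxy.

Expected counts for N = 200 under a 9:3:3:1 ratio (total parts = 16):
  colored starchy: 200 × 9/16 = 112.5
  colored waxy: 200 × 3/16 = 37.5
  colorless starchy: 200 × 3/16 = 37.5
  colorless waxy: 200 × 1/16 = 12.5

112.5, 37.5, 37.5, 12.5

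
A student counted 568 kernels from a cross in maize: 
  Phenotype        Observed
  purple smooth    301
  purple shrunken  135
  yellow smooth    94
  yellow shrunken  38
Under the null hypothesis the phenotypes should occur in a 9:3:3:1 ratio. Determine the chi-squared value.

10.341

Under the 9:3:3:1 hypothesis (Σ ratio = 16, N = 568):
  purple smooth: 568 × 9/16 = 319.5
  purple shrunken: 568 × 3/16 = 106.5
  yellow smooth: 568 × 3/16 = 106.5
  yellow shrunken: 568 × 1/16 = 35.5
χ² = Σ (O − E)² / E
  purple smooth: (301 − 319.5)² / 319.5 = 1.0712
  purple shrunken: (135 − 106.5)² / 106.5 = 7.6268
  yellow smooth: (94 − 106.5)² / 106.5 = 1.4671
  yellow shrunken: (38 − 35.5)² / 35.5 = 0.1761
χ² = 1.0712 + 7.6268 + 1.4671 + 0.1761 = 10.3412 ≈ 10.341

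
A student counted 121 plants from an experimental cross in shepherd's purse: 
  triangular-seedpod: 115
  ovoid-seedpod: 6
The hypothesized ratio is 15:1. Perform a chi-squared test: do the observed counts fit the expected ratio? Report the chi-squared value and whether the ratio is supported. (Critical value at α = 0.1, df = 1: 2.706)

The 15:1 ratio has 16 parts, so with N = 121 the expected counts are:
  triangular-seedpod: 121 × 15/16 = 113.4375
  ovoid-seedpod: 121 × 1/16 = 7.5625
χ² = Σ (O − E)² / E
  triangular-seedpod: (115 − 113.4375)² / 113.4375 = 0.0215
  ovoid-seedpod: (6 − 7.5625)² / 7.5625 = 0.3228
χ² = 0.0215 + 0.3228 = 0.3443 ≈ 0.344
Degrees of freedom = 2 − 1 = 1; critical value at α = 0.1 is 2.706.
Since 0.344 < 2.706, we fail to reject the null hypothesis — the data are consistent with the 15:1 ratio.

0.344; consistent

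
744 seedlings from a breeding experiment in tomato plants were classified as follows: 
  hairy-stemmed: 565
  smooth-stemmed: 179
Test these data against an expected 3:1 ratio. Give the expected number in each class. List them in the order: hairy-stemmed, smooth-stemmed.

Under the 3:1 hypothesis (Σ ratio = 4, N = 744):
  hairy-stemmed: 744 × 3/4 = 558
  smooth-stemmed: 744 × 1/4 = 186

558, 186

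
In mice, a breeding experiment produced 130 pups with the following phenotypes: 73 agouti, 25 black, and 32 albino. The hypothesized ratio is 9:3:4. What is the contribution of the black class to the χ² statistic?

The 9:3:4 ratio has 16 parts, so with N = 130 the expected counts are:
  agouti: 130 × 9/16 = 73.125
  black: 130 × 3/16 = 24.375
  albino: 130 × 4/16 = 32.5
Contribution of black: (25 − 24.375)² / 24.375 = 0.0160

0.016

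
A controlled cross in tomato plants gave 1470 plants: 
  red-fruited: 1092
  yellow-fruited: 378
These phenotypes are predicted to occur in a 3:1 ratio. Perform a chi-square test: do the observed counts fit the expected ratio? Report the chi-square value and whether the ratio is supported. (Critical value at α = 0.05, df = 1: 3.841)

0.400; consistent

Under the 3:1 hypothesis (Σ ratio = 4, N = 1470):
  red-fruited: 1470 × 3/4 = 1102.5
  yellow-fruited: 1470 × 1/4 = 367.5
χ² = Σ (O − E)² / E
  red-fruited: (1092 − 1102.5)² / 1102.5 = 0.1000
  yellow-fruited: (378 − 367.5)² / 367.5 = 0.3000
χ² = 0.1000 + 0.3000 = 0.400
Degrees of freedom = 2 − 1 = 1; critical value at α = 0.05 is 3.841.
Since 0.400 < 3.841, we fail to reject the null hypothesis — the data are consistent with the 3:1 ratio.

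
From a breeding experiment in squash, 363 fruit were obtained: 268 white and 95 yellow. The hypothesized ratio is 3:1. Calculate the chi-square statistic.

0.265

Expected counts for N = 363 under a 3:1 ratio (total parts = 4):
  white: 363 × 3/4 = 272.25
  yellow: 363 × 1/4 = 90.75
χ² = Σ (O − E)² / E
  white: (268 − 272.25)² / 272.25 = 0.0663
  yellow: (95 − 90.75)² / 90.75 = 0.1990
χ² = 0.0663 + 0.1990 = 0.2653 ≈ 0.265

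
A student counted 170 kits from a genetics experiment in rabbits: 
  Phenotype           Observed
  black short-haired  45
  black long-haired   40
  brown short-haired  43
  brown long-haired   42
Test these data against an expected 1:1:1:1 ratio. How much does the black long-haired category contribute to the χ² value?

Expected counts for N = 170 under a 1:1:1:1 ratio (total parts = 4):
  black short-haired: 170 × 1/4 = 42.5
  black long-haired: 170 × 1/4 = 42.5
  brown short-haired: 170 × 1/4 = 42.5
  brown long-haired: 170 × 1/4 = 42.5
Contribution of black long-haired: (40 − 42.5)² / 42.5 = 0.1471

0.147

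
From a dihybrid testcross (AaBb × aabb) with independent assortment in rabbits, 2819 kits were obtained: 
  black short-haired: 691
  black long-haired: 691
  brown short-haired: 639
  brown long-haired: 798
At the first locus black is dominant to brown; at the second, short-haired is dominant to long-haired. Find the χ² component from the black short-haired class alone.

A dihybrid testcross with independent assortment gives a 1:1:1:1 ratio.
Total ratio parts = 4. Expected numbers out of 2819:
  black short-haired: 2819 × 1/4 = 704.75
  black long-haired: 2819 × 1/4 = 704.75
  brown short-haired: 2819 × 1/4 = 704.75
  brown long-haired: 2819 × 1/4 = 704.75
Contribution of black short-haired: (691 − 704.75)² / 704.75 = 0.2683

0.268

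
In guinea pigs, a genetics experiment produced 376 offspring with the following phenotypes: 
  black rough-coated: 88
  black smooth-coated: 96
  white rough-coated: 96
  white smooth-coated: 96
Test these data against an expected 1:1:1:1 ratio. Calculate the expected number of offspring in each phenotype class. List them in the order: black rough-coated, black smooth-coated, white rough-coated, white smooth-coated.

Total ratio parts = 4. Expected numbers out of 376:
  black rough-coated: 376 × 1/4 = 94
  black smooth-coated: 376 × 1/4 = 94
  white rough-coated: 376 × 1/4 = 94
  white smooth-coated: 376 × 1/4 = 94

94, 94, 94, 94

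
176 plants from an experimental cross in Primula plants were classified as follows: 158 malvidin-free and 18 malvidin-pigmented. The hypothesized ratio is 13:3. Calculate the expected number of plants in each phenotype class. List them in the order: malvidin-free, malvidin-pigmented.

The 13:3 ratio has 16 parts, so with N = 176 the expected counts are:
  malvidin-free: 176 × 13/16 = 143
  malvidin-pigmented: 176 × 3/16 = 33

143, 33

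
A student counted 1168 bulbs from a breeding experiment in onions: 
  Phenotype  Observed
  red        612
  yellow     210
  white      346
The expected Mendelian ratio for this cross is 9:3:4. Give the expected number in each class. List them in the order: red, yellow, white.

The 9:3:4 ratio has 16 parts, so with N = 1168 the expected counts are:
  red: 1168 × 9/16 = 657
  yellow: 1168 × 3/16 = 219
  white: 1168 × 4/16 = 292

657, 219, 292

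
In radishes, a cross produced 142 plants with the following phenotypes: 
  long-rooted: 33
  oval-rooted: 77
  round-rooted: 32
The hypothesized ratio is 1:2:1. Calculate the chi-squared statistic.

1.028

The 1:2:1 ratio has 4 parts, so with N = 142 the expected counts are:
  long-rooted: 142 × 1/4 = 35.5
  oval-rooted: 142 × 2/4 = 71
  round-rooted: 142 × 1/4 = 35.5
χ² = Σ (O − E)² / E
  long-rooted: (33 − 35.5)² / 35.5 = 0.1761
  oval-rooted: (77 − 71)² / 71 = 0.5070
  round-rooted: (32 − 35.5)² / 35.5 = 0.3451
χ² = 0.1761 + 0.5070 + 0.3451 = 1.0282 ≈ 1.028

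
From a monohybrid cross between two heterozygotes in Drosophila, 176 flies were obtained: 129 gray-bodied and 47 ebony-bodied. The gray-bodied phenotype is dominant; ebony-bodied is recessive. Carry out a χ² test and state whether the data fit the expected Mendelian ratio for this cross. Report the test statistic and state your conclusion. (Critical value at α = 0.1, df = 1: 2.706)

For a monohybrid cross between heterozygotes with complete dominance, the expected phenotypic ratio is 3:1.
The 3:1 ratio has 4 parts, so with N = 176 the expected counts are:
  gray-bodied: 176 × 3/4 = 132
  ebony-bodied: 176 × 1/4 = 44
χ² = Σ (O − E)² / E
  gray-bodied: (129 − 132)² / 132 = 0.0682
  ebony-bodied: (47 − 44)² / 44 = 0.2045
χ² = 0.0682 + 0.2045 = 0.2727 ≈ 0.273
Degrees of freedom = 2 − 1 = 1; critical value at α = 0.1 is 2.706.
Since 0.273 < 2.706, we fail to reject the null hypothesis — the data are consistent with the 3:1 ratio.

0.273; consistent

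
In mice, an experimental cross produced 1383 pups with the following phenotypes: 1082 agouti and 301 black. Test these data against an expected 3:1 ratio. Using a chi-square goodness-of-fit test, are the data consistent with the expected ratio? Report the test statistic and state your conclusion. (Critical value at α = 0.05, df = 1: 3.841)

7.723; not consistent

Total ratio parts = 4. Expected numbers out of 1383:
  agouti: 1383 × 3/4 = 1037.25
  black: 1383 × 1/4 = 345.75
χ² = Σ (O − E)² / E
  agouti: (1082 − 1037.25)² / 1037.25 = 1.9306
  black: (301 − 345.75)² / 345.75 = 5.7919
χ² = 1.9306 + 5.7919 = 7.7225 ≈ 7.723
Degrees of freedom = 2 − 1 = 1; critical value at α = 0.05 is 3.841.
Since 7.723 > 3.841, we reject the null hypothesis — the data do not fit the 3:1 ratio.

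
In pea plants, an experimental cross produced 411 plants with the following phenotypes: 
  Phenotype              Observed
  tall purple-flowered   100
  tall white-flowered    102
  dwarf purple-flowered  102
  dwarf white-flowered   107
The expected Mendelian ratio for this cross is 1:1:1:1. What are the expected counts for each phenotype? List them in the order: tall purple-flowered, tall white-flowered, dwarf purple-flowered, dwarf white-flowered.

102.75, 102.75, 102.75, 102.75

The 1:1:1:1 ratio has 4 parts, so with N = 411 the expected counts are:
  tall purple-flowered: 411 × 1/4 = 102.75
  tall white-flowered: 411 × 1/4 = 102.75
  dwarf purple-flowered: 411 × 1/4 = 102.75
  dwarf white-flowered: 411 × 1/4 = 102.75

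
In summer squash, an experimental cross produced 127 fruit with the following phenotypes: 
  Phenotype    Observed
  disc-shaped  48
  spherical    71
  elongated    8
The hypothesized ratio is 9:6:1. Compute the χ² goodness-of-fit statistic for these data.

19.163

The 9:6:1 ratio has 16 parts, so with N = 127 the expected counts are:
  disc-shaped: 127 × 9/16 = 71.4375
  spherical: 127 × 6/16 = 47.625
  elongated: 127 × 1/16 = 7.9375
χ² = Σ (O − E)² / E
  disc-shaped: (48 − 71.4375)² / 71.4375 = 7.6895
  spherical: (71 − 47.625)² / 47.625 = 11.4728
  elongated: (8 − 7.9375)² / 7.9375 = 0.0005
χ² = 7.6895 + 11.4728 + 0.0005 = 19.1628 ≈ 19.163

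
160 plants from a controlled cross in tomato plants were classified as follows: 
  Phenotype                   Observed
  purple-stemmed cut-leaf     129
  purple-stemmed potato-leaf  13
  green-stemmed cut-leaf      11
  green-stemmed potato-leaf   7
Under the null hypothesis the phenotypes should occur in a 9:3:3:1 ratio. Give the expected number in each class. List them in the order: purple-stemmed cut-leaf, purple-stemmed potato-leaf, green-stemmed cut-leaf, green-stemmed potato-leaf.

90, 30, 30, 10

Under the 9:3:3:1 hypothesis (Σ ratio = 16, N = 160):
  purple-stemmed cut-leaf: 160 × 9/16 = 90
  purple-stemmed potato-leaf: 160 × 3/16 = 30
  green-stemmed cut-leaf: 160 × 3/16 = 30
  green-stemmed potato-leaf: 160 × 1/16 = 10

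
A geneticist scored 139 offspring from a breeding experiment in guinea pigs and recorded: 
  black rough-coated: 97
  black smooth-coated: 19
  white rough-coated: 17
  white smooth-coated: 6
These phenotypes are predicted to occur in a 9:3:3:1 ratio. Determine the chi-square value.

Total ratio parts = 16. Expected numbers out of 139:
  black rough-coated: 139 × 9/16 = 78.1875
  black smooth-coated: 139 × 3/16 = 26.0625
  white rough-coated: 139 × 3/16 = 26.0625
  white smooth-coated: 139 × 1/16 = 8.6875
χ² = Σ (O − E)² / E
  black rough-coated: (97 − 78.1875)² / 78.1875 = 4.5264
  black smooth-coated: (19 − 26.0625)² / 26.0625 = 1.9138
  white rough-coated: (17 − 26.0625)² / 26.0625 = 3.1512
  white smooth-coated: (6 − 8.6875)² / 8.6875 = 0.8314
χ² = 4.5264 + 1.9138 + 3.1512 + 0.8314 = 10.4228 ≈ 10.423

10.423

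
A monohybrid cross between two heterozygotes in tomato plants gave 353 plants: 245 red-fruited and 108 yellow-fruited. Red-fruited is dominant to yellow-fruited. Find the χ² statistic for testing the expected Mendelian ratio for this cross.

For a monohybrid cross between heterozygotes with complete dominance, the expected phenotypic ratio is 3:1.
Under the 3:1 hypothesis (Σ ratio = 4, N = 353):
  red-fruited: 353 × 3/4 = 264.75
  yellow-fruited: 353 × 1/4 = 88.25
χ² = Σ (O − E)² / E
  red-fruited: (245 − 264.75)² / 264.75 = 1.4733
  yellow-fruited: (108 − 88.25)² / 88.25 = 4.4200
χ² = 1.4733 + 4.4200 = 5.8933 ≈ 5.893

5.893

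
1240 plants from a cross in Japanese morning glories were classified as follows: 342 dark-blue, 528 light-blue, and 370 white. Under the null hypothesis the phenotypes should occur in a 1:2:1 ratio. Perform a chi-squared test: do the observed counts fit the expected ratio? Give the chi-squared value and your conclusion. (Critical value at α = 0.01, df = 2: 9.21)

28.568; not consistent

Total ratio parts = 4. Expected numbers out of 1240:
  dark-blue: 1240 × 1/4 = 310
  light-blue: 1240 × 2/4 = 620
  white: 1240 × 1/4 = 310
χ² = Σ (O − E)² / E
  dark-blue: (342 − 310)² / 310 = 3.3032
  light-blue: (528 − 620)² / 620 = 13.6516
  white: (370 − 310)² / 310 = 11.6129
χ² = 3.3032 + 13.6516 + 11.6129 = 28.5677 ≈ 28.568
Degrees of freedom = 3 − 1 = 2; critical value at α = 0.01 is 9.21.
Since 28.568 > 9.21, we reject the null hypothesis — the data do not fit the 1:2:1 ratio.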